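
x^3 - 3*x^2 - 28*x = x*(x - 7)*(x + 4)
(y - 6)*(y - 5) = y^2 - 11*y + 30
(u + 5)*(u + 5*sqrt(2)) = u^2 + 5*u + 5*sqrt(2)*u + 25*sqrt(2)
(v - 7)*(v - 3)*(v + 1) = v^3 - 9*v^2 + 11*v + 21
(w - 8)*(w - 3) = w^2 - 11*w + 24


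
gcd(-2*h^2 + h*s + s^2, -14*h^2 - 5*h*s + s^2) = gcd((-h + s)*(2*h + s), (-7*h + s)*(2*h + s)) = 2*h + s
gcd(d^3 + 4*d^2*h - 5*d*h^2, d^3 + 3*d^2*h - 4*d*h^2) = d^2 - d*h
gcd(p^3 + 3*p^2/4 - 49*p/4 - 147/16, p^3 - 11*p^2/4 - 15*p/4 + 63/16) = p - 7/2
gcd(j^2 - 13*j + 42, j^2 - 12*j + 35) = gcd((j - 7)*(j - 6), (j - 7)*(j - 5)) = j - 7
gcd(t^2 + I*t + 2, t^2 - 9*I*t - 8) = t - I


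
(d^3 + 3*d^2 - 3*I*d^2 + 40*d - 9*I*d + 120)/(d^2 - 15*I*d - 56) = (d^2 + d*(3 + 5*I) + 15*I)/(d - 7*I)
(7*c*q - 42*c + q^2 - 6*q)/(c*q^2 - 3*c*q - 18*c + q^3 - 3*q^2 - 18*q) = (7*c + q)/(c*q + 3*c + q^2 + 3*q)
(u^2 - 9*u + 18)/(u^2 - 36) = (u - 3)/(u + 6)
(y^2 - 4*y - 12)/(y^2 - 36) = (y + 2)/(y + 6)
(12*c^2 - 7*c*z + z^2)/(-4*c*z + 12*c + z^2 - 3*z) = (-3*c + z)/(z - 3)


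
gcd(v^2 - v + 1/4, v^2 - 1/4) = v - 1/2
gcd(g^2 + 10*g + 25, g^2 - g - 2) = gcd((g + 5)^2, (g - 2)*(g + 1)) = 1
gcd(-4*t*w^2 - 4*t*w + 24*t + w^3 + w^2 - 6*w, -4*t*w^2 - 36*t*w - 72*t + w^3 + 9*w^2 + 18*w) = 4*t*w + 12*t - w^2 - 3*w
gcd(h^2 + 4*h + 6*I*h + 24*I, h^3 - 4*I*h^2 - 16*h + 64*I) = h + 4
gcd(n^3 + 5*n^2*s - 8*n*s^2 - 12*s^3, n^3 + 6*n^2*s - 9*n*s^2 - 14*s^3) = -n^2 + n*s + 2*s^2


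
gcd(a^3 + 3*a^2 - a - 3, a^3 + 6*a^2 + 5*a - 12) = a^2 + 2*a - 3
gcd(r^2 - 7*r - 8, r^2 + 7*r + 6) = r + 1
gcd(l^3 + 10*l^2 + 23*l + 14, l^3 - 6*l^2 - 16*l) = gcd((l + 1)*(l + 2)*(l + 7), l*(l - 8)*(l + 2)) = l + 2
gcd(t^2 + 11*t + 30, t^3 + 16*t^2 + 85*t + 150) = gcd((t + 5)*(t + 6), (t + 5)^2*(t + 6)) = t^2 + 11*t + 30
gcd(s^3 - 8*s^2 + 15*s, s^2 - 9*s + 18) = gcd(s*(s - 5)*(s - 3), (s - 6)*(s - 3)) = s - 3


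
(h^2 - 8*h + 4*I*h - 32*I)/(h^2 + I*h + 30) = (h^2 + 4*h*(-2 + I) - 32*I)/(h^2 + I*h + 30)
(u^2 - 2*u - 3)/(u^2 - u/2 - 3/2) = 2*(u - 3)/(2*u - 3)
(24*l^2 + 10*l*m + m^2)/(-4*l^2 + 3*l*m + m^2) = (-6*l - m)/(l - m)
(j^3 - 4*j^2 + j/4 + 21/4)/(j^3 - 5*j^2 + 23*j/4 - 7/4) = (2*j^2 - j - 3)/(2*j^2 - 3*j + 1)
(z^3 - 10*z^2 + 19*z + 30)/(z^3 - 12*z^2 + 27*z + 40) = (z - 6)/(z - 8)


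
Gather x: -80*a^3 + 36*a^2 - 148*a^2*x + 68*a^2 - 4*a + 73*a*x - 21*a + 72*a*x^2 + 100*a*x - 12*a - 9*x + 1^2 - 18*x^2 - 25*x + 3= -80*a^3 + 104*a^2 - 37*a + x^2*(72*a - 18) + x*(-148*a^2 + 173*a - 34) + 4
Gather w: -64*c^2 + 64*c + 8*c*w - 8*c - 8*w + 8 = -64*c^2 + 56*c + w*(8*c - 8) + 8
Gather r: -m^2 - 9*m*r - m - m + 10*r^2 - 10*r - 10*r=-m^2 - 2*m + 10*r^2 + r*(-9*m - 20)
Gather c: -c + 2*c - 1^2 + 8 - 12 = c - 5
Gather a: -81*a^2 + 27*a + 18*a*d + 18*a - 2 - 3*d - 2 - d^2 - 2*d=-81*a^2 + a*(18*d + 45) - d^2 - 5*d - 4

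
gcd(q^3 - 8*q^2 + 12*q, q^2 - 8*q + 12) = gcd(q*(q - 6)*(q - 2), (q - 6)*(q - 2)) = q^2 - 8*q + 12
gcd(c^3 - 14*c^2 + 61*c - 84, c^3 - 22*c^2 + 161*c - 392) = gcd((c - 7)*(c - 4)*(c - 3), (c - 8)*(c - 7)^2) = c - 7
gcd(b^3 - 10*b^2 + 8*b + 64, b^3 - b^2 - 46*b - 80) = b^2 - 6*b - 16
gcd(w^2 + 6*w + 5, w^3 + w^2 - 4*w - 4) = w + 1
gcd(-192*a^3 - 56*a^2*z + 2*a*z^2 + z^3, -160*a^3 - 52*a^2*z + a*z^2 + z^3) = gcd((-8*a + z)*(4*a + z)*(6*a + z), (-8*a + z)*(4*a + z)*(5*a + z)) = -32*a^2 - 4*a*z + z^2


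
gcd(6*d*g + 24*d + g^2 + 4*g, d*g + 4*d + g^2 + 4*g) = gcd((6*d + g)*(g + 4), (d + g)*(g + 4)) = g + 4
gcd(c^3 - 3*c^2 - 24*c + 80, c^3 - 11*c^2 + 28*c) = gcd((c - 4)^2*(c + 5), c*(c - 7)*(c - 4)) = c - 4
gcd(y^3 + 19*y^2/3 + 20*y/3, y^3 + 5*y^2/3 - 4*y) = y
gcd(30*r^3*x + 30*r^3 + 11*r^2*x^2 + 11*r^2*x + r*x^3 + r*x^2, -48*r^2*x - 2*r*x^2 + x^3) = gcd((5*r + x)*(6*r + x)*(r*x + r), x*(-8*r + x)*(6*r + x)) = 6*r + x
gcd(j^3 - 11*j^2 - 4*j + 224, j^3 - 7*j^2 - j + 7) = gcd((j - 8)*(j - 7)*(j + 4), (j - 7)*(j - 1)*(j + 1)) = j - 7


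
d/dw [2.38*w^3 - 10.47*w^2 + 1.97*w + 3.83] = 7.14*w^2 - 20.94*w + 1.97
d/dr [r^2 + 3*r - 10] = 2*r + 3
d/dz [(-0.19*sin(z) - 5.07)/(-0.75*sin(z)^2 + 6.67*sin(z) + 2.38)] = (-0.1425*sin(z)^2 - 7.605*sin(z) + 33.3647)*cos(z)/(0.5625*sin(z)^4 - 10.005*sin(z)^3 + 40.9189*sin(z)^2 + 31.7492*sin(z) + 5.6644)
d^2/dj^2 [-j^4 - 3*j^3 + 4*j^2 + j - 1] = -12*j^2 - 18*j + 8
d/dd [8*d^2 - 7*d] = 16*d - 7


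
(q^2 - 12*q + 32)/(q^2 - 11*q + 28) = (q - 8)/(q - 7)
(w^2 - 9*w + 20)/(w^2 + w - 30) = (w - 4)/(w + 6)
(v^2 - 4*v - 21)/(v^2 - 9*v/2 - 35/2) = 2*(v + 3)/(2*v + 5)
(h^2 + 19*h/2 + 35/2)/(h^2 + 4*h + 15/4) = 2*(h + 7)/(2*h + 3)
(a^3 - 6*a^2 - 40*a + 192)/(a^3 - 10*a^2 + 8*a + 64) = (a + 6)/(a + 2)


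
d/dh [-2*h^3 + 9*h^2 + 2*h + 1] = -6*h^2 + 18*h + 2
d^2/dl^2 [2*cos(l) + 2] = -2*cos(l)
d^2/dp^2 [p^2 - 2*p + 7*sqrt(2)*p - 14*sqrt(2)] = 2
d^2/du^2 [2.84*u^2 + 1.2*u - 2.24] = 5.68000000000000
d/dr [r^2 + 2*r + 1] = 2*r + 2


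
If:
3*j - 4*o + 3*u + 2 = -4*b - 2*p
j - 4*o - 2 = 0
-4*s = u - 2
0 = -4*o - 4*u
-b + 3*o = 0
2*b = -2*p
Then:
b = -24/11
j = -10/11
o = -8/11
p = 24/11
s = 7/22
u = 8/11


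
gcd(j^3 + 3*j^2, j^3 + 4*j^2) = j^2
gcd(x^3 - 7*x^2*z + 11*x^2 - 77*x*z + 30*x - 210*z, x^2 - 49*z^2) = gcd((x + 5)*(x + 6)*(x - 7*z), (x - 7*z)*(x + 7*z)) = x - 7*z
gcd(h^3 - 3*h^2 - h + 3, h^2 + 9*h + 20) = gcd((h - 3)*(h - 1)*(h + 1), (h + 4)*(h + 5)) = 1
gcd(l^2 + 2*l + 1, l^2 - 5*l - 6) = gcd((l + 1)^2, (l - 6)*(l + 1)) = l + 1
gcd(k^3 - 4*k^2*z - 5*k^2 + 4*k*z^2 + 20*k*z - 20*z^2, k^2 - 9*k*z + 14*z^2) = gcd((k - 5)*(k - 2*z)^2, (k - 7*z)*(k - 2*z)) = -k + 2*z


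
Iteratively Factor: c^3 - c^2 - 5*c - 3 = (c + 1)*(c^2 - 2*c - 3) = (c - 3)*(c + 1)*(c + 1)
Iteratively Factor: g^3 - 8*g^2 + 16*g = (g - 4)*(g^2 - 4*g) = g*(g - 4)*(g - 4)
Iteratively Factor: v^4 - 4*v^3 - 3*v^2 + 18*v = (v + 2)*(v^3 - 6*v^2 + 9*v) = (v - 3)*(v + 2)*(v^2 - 3*v) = v*(v - 3)*(v + 2)*(v - 3)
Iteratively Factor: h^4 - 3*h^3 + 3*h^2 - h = (h - 1)*(h^3 - 2*h^2 + h) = h*(h - 1)*(h^2 - 2*h + 1) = h*(h - 1)^2*(h - 1)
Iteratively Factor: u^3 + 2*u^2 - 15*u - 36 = (u - 4)*(u^2 + 6*u + 9) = (u - 4)*(u + 3)*(u + 3)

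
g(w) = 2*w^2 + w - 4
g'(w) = 4*w + 1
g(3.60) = 25.52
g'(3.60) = 15.40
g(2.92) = 15.97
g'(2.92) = 12.68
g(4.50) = 41.00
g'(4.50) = 19.00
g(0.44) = -3.17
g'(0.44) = 2.76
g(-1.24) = -2.16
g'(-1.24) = -3.96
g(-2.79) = 8.78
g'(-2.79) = -10.16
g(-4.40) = 30.32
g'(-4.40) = -16.60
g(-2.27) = 4.04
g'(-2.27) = -8.08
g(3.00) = 17.00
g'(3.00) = 13.00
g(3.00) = 17.00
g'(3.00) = 13.00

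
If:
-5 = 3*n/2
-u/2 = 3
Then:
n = -10/3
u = -6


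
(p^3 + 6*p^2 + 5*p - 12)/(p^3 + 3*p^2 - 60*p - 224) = (p^2 + 2*p - 3)/(p^2 - p - 56)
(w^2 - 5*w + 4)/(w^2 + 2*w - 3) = (w - 4)/(w + 3)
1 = 1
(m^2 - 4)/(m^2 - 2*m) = (m + 2)/m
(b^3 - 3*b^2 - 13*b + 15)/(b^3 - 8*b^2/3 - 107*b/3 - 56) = 3*(b^2 - 6*b + 5)/(3*b^2 - 17*b - 56)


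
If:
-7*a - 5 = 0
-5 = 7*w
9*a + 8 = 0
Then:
No Solution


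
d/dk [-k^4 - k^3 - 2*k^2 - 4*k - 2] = -4*k^3 - 3*k^2 - 4*k - 4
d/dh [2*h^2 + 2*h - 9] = 4*h + 2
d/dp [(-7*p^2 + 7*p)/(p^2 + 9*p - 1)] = 7*(-10*p^2 + 2*p - 1)/(p^4 + 18*p^3 + 79*p^2 - 18*p + 1)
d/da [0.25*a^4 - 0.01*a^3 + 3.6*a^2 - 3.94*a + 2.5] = 1.0*a^3 - 0.03*a^2 + 7.2*a - 3.94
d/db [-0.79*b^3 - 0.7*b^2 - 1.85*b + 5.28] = -2.37*b^2 - 1.4*b - 1.85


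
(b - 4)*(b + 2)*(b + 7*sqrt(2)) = b^3 - 2*b^2 + 7*sqrt(2)*b^2 - 14*sqrt(2)*b - 8*b - 56*sqrt(2)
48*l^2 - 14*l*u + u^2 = (-8*l + u)*(-6*l + u)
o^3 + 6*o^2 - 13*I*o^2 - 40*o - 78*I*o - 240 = (o + 6)*(o - 8*I)*(o - 5*I)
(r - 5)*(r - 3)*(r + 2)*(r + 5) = r^4 - r^3 - 31*r^2 + 25*r + 150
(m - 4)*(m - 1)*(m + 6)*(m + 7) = m^4 + 8*m^3 - 19*m^2 - 158*m + 168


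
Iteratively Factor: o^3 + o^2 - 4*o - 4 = (o - 2)*(o^2 + 3*o + 2) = (o - 2)*(o + 2)*(o + 1)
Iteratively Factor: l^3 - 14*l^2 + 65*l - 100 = (l - 5)*(l^2 - 9*l + 20) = (l - 5)*(l - 4)*(l - 5)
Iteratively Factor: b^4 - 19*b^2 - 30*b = (b + 3)*(b^3 - 3*b^2 - 10*b) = b*(b + 3)*(b^2 - 3*b - 10) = b*(b - 5)*(b + 3)*(b + 2)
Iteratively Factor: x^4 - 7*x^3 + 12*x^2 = (x)*(x^3 - 7*x^2 + 12*x) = x*(x - 4)*(x^2 - 3*x) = x*(x - 4)*(x - 3)*(x)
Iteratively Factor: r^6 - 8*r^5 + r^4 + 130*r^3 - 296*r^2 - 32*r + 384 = (r - 4)*(r^5 - 4*r^4 - 15*r^3 + 70*r^2 - 16*r - 96) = (r - 4)^2*(r^4 - 15*r^2 + 10*r + 24) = (r - 4)^2*(r - 2)*(r^3 + 2*r^2 - 11*r - 12) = (r - 4)^2*(r - 2)*(r + 4)*(r^2 - 2*r - 3) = (r - 4)^2*(r - 2)*(r + 1)*(r + 4)*(r - 3)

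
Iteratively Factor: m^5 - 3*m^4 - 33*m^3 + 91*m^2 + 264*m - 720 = (m - 5)*(m^4 + 2*m^3 - 23*m^2 - 24*m + 144) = (m - 5)*(m - 3)*(m^3 + 5*m^2 - 8*m - 48) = (m - 5)*(m - 3)*(m + 4)*(m^2 + m - 12) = (m - 5)*(m - 3)*(m + 4)^2*(m - 3)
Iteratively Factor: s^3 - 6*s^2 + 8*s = (s - 2)*(s^2 - 4*s) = s*(s - 2)*(s - 4)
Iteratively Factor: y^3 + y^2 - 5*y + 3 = (y + 3)*(y^2 - 2*y + 1) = (y - 1)*(y + 3)*(y - 1)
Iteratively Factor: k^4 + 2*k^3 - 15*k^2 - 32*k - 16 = (k + 4)*(k^3 - 2*k^2 - 7*k - 4) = (k + 1)*(k + 4)*(k^2 - 3*k - 4) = (k - 4)*(k + 1)*(k + 4)*(k + 1)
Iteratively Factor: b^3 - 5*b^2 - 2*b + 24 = (b - 4)*(b^2 - b - 6) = (b - 4)*(b + 2)*(b - 3)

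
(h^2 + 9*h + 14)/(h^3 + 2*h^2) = (h + 7)/h^2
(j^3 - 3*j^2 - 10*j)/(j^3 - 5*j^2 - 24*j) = (-j^2 + 3*j + 10)/(-j^2 + 5*j + 24)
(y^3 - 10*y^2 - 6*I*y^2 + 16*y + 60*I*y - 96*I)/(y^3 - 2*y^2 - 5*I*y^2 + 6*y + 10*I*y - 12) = (y - 8)/(y + I)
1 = 1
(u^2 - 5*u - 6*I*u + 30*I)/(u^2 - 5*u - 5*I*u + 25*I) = (u - 6*I)/(u - 5*I)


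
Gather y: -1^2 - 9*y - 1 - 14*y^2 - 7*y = -14*y^2 - 16*y - 2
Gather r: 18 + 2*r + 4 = 2*r + 22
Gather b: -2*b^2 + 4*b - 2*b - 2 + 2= -2*b^2 + 2*b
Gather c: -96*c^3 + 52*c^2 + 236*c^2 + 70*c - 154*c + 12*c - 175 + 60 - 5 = -96*c^3 + 288*c^2 - 72*c - 120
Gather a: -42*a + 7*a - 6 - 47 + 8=-35*a - 45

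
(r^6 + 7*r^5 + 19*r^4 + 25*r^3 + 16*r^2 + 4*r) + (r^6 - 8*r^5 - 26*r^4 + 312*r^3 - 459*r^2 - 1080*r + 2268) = 2*r^6 - r^5 - 7*r^4 + 337*r^3 - 443*r^2 - 1076*r + 2268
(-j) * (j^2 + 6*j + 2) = -j^3 - 6*j^2 - 2*j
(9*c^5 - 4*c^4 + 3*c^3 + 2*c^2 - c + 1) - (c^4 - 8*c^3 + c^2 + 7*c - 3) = 9*c^5 - 5*c^4 + 11*c^3 + c^2 - 8*c + 4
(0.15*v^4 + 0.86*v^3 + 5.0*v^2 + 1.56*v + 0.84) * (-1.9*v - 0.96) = -0.285*v^5 - 1.778*v^4 - 10.3256*v^3 - 7.764*v^2 - 3.0936*v - 0.8064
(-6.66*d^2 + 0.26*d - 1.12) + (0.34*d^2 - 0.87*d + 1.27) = -6.32*d^2 - 0.61*d + 0.15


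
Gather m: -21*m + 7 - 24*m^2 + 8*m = -24*m^2 - 13*m + 7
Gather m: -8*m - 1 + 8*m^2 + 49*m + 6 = 8*m^2 + 41*m + 5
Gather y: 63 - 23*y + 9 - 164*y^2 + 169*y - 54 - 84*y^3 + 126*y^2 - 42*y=-84*y^3 - 38*y^2 + 104*y + 18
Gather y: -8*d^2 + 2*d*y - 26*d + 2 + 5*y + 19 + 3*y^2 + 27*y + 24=-8*d^2 - 26*d + 3*y^2 + y*(2*d + 32) + 45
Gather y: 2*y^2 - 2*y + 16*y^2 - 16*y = 18*y^2 - 18*y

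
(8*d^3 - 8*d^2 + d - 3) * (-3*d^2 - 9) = -24*d^5 + 24*d^4 - 75*d^3 + 81*d^2 - 9*d + 27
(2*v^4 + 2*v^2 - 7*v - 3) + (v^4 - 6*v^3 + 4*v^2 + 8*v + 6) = 3*v^4 - 6*v^3 + 6*v^2 + v + 3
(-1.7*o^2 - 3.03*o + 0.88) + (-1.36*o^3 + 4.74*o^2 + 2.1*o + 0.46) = -1.36*o^3 + 3.04*o^2 - 0.93*o + 1.34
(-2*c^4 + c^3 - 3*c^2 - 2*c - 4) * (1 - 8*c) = 16*c^5 - 10*c^4 + 25*c^3 + 13*c^2 + 30*c - 4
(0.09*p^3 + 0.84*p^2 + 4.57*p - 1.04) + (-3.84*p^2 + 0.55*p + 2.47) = 0.09*p^3 - 3.0*p^2 + 5.12*p + 1.43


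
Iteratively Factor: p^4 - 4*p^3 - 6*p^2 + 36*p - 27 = (p + 3)*(p^3 - 7*p^2 + 15*p - 9) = (p - 3)*(p + 3)*(p^2 - 4*p + 3) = (p - 3)*(p - 1)*(p + 3)*(p - 3)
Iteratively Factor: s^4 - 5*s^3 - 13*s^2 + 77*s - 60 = (s - 1)*(s^3 - 4*s^2 - 17*s + 60) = (s - 1)*(s + 4)*(s^2 - 8*s + 15) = (s - 5)*(s - 1)*(s + 4)*(s - 3)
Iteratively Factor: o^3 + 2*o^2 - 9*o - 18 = (o + 3)*(o^2 - o - 6) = (o + 2)*(o + 3)*(o - 3)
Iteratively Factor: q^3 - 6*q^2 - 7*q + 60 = (q + 3)*(q^2 - 9*q + 20) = (q - 4)*(q + 3)*(q - 5)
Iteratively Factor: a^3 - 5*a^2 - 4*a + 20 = (a + 2)*(a^2 - 7*a + 10) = (a - 2)*(a + 2)*(a - 5)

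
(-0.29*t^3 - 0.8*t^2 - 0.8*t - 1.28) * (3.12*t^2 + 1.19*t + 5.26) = -0.9048*t^5 - 2.8411*t^4 - 4.9734*t^3 - 9.1536*t^2 - 5.7312*t - 6.7328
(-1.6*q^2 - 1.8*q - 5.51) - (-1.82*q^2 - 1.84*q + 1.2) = 0.22*q^2 + 0.04*q - 6.71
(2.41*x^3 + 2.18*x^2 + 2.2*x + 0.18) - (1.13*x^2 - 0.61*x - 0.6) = 2.41*x^3 + 1.05*x^2 + 2.81*x + 0.78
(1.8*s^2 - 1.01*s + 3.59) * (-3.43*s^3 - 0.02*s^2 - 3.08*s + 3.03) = -6.174*s^5 + 3.4283*s^4 - 17.8375*s^3 + 8.493*s^2 - 14.1175*s + 10.8777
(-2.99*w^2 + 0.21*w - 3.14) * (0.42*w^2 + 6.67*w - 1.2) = -1.2558*w^4 - 19.8551*w^3 + 3.6699*w^2 - 21.1958*w + 3.768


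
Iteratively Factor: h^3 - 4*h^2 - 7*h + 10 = (h - 5)*(h^2 + h - 2) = (h - 5)*(h + 2)*(h - 1)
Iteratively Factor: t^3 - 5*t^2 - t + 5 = (t - 1)*(t^2 - 4*t - 5) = (t - 1)*(t + 1)*(t - 5)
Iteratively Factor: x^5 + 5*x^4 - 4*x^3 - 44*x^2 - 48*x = (x + 4)*(x^4 + x^3 - 8*x^2 - 12*x) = x*(x + 4)*(x^3 + x^2 - 8*x - 12) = x*(x + 2)*(x + 4)*(x^2 - x - 6) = x*(x + 2)^2*(x + 4)*(x - 3)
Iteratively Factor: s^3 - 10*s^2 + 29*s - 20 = (s - 4)*(s^2 - 6*s + 5) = (s - 4)*(s - 1)*(s - 5)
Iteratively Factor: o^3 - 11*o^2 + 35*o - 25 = (o - 5)*(o^2 - 6*o + 5) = (o - 5)*(o - 1)*(o - 5)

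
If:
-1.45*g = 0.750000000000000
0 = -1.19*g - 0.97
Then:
No Solution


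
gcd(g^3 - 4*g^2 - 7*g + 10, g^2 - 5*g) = g - 5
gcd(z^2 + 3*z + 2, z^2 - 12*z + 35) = 1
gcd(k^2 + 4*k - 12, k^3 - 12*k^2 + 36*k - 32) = k - 2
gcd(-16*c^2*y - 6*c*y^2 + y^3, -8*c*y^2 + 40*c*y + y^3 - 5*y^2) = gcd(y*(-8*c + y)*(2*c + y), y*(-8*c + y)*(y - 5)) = -8*c*y + y^2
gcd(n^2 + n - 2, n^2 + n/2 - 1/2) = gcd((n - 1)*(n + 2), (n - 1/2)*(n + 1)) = 1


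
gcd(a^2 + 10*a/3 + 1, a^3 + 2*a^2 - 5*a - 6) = a + 3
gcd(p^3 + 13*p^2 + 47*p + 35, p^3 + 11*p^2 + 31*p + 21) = p^2 + 8*p + 7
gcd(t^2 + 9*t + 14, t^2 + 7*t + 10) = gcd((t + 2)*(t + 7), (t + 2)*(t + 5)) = t + 2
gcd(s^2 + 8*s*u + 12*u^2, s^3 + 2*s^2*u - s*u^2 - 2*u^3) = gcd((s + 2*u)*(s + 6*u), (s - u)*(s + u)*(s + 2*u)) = s + 2*u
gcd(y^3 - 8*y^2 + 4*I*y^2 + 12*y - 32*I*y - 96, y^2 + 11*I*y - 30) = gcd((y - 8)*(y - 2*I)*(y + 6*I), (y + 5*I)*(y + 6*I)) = y + 6*I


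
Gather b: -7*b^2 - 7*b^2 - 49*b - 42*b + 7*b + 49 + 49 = -14*b^2 - 84*b + 98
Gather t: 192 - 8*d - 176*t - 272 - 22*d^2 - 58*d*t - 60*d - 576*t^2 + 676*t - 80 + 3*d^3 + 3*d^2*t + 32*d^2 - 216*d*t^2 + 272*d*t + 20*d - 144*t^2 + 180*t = 3*d^3 + 10*d^2 - 48*d + t^2*(-216*d - 720) + t*(3*d^2 + 214*d + 680) - 160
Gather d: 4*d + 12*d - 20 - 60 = 16*d - 80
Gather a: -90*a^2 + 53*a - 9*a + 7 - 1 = -90*a^2 + 44*a + 6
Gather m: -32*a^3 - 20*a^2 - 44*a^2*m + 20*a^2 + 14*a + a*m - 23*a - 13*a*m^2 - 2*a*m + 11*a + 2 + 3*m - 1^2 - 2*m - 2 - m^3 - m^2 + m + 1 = -32*a^3 + 2*a - m^3 + m^2*(-13*a - 1) + m*(-44*a^2 - a + 2)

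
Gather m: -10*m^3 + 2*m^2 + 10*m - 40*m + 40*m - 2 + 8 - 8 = -10*m^3 + 2*m^2 + 10*m - 2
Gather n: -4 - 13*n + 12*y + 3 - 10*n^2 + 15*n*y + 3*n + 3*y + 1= -10*n^2 + n*(15*y - 10) + 15*y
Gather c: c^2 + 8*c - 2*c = c^2 + 6*c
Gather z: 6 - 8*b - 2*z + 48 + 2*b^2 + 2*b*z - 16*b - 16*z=2*b^2 - 24*b + z*(2*b - 18) + 54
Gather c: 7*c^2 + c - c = 7*c^2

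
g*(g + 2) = g^2 + 2*g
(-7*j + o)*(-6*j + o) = 42*j^2 - 13*j*o + o^2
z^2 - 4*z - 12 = (z - 6)*(z + 2)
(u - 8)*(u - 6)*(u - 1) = u^3 - 15*u^2 + 62*u - 48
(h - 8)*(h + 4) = h^2 - 4*h - 32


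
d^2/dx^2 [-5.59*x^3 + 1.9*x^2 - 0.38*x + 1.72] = 3.8 - 33.54*x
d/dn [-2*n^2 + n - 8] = 1 - 4*n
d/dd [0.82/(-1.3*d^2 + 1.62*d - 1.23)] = (2.132*d - 1.3284)/(1.3*d^2 - 1.62*d + 1.23)^2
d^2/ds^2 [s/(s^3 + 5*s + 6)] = 2*(s*(3*s^2 + 5)^2 - (6*s^2 + 5)*(s^3 + 5*s + 6))/(s^3 + 5*s + 6)^3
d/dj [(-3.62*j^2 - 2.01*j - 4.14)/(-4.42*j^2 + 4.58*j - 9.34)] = (-25.4638*j^2 + 31.024*j + 37.7346)/(19.5364*j^4 - 40.4872*j^3 + 103.542*j^2 - 85.5544*j + 87.2356)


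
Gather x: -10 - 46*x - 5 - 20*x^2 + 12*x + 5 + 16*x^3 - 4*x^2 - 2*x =16*x^3 - 24*x^2 - 36*x - 10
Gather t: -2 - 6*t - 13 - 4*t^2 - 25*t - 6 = -4*t^2 - 31*t - 21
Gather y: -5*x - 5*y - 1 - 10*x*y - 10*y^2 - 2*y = -5*x - 10*y^2 + y*(-10*x - 7) - 1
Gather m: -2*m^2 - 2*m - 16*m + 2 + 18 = -2*m^2 - 18*m + 20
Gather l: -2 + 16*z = 16*z - 2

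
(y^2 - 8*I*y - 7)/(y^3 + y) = (y - 7*I)/(y*(y + I))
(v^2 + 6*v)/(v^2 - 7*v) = (v + 6)/(v - 7)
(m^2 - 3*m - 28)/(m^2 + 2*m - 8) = (m - 7)/(m - 2)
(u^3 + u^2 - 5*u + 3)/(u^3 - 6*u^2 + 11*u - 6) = (u^2 + 2*u - 3)/(u^2 - 5*u + 6)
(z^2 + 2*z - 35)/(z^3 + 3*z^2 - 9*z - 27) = (z^2 + 2*z - 35)/(z^3 + 3*z^2 - 9*z - 27)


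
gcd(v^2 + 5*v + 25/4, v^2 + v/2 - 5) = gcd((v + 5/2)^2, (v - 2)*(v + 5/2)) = v + 5/2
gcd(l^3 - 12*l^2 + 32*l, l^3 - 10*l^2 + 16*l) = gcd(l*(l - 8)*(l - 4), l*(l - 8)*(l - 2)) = l^2 - 8*l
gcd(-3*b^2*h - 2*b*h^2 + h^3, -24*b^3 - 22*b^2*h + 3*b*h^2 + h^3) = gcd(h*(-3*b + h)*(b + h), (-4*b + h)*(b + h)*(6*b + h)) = b + h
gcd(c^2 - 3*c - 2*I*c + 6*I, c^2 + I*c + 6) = c - 2*I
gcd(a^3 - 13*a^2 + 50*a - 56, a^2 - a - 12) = a - 4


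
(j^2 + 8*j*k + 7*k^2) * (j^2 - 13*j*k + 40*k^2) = j^4 - 5*j^3*k - 57*j^2*k^2 + 229*j*k^3 + 280*k^4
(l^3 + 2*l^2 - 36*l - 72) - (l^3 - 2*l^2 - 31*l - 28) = 4*l^2 - 5*l - 44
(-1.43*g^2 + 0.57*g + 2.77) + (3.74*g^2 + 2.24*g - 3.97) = 2.31*g^2 + 2.81*g - 1.2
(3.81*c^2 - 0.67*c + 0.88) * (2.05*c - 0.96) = 7.8105*c^3 - 5.0311*c^2 + 2.4472*c - 0.8448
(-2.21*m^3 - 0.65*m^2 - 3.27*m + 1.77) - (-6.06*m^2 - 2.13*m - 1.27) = -2.21*m^3 + 5.41*m^2 - 1.14*m + 3.04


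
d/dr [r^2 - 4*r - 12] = 2*r - 4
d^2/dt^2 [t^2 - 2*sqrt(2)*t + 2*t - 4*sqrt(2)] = 2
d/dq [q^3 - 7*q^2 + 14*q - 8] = 3*q^2 - 14*q + 14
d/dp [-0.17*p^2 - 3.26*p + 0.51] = -0.34*p - 3.26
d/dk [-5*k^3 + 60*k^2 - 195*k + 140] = -15*k^2 + 120*k - 195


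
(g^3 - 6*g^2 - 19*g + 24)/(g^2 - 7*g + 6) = (g^2 - 5*g - 24)/(g - 6)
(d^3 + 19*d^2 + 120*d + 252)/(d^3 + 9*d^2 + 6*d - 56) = (d^2 + 12*d + 36)/(d^2 + 2*d - 8)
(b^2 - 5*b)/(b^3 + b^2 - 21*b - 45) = b/(b^2 + 6*b + 9)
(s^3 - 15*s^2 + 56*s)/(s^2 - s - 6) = s*(-s^2 + 15*s - 56)/(-s^2 + s + 6)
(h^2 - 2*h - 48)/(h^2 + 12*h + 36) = (h - 8)/(h + 6)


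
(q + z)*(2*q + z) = 2*q^2 + 3*q*z + z^2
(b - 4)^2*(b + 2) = b^3 - 6*b^2 + 32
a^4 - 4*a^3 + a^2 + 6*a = a*(a - 3)*(a - 2)*(a + 1)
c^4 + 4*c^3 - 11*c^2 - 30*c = c*(c - 3)*(c + 2)*(c + 5)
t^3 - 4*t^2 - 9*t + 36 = (t - 4)*(t - 3)*(t + 3)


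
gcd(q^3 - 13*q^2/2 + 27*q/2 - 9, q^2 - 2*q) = q - 2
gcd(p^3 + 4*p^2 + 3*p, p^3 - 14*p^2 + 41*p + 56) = p + 1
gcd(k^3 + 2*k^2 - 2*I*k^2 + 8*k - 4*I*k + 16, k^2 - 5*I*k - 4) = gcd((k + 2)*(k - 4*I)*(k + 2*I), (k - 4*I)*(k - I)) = k - 4*I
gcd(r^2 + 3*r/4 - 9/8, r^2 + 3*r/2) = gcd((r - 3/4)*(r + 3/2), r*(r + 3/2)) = r + 3/2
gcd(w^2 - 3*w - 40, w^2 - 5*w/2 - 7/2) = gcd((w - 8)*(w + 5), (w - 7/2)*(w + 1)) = 1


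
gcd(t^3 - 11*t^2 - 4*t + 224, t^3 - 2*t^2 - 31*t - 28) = t^2 - 3*t - 28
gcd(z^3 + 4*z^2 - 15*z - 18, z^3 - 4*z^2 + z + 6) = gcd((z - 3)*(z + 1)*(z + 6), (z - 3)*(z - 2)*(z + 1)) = z^2 - 2*z - 3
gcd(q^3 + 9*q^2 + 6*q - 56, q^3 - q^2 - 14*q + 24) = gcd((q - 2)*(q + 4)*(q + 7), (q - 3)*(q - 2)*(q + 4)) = q^2 + 2*q - 8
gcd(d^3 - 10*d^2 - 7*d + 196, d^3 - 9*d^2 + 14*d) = d - 7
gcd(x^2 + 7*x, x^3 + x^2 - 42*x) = x^2 + 7*x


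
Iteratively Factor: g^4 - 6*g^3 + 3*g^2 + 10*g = (g + 1)*(g^3 - 7*g^2 + 10*g) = (g - 5)*(g + 1)*(g^2 - 2*g) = (g - 5)*(g - 2)*(g + 1)*(g)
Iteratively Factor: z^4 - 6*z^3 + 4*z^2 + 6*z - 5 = (z - 1)*(z^3 - 5*z^2 - z + 5) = (z - 1)*(z + 1)*(z^2 - 6*z + 5) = (z - 1)^2*(z + 1)*(z - 5)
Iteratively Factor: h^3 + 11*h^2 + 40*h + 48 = (h + 4)*(h^2 + 7*h + 12) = (h + 4)^2*(h + 3)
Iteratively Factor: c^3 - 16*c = (c - 4)*(c^2 + 4*c) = (c - 4)*(c + 4)*(c)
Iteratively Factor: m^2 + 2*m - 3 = (m + 3)*(m - 1)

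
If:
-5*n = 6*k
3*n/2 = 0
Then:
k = 0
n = 0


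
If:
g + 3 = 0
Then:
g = -3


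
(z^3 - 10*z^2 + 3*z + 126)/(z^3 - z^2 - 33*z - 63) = (z - 6)/(z + 3)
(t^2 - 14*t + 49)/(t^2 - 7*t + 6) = (t^2 - 14*t + 49)/(t^2 - 7*t + 6)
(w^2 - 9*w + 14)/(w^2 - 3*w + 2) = (w - 7)/(w - 1)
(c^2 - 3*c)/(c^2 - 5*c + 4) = c*(c - 3)/(c^2 - 5*c + 4)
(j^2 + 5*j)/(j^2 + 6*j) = (j + 5)/(j + 6)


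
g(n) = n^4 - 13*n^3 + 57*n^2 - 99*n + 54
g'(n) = 4*n^3 - 39*n^2 + 114*n - 99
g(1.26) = -3.73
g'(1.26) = -9.27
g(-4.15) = 2672.30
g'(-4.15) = -1529.67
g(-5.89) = 6474.48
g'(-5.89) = -2940.80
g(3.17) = -0.18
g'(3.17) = -2.11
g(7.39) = 171.18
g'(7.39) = 227.92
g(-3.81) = 2188.31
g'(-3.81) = -1320.69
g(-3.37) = 1661.50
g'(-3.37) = -1079.19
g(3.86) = -4.53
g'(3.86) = -9.99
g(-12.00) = 52650.00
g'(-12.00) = -13995.00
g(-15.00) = 108864.00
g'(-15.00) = -24084.00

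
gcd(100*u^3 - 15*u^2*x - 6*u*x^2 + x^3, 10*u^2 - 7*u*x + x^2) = -5*u + x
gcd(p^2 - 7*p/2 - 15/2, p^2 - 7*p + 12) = 1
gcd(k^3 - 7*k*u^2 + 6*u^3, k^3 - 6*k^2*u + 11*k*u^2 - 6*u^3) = k^2 - 3*k*u + 2*u^2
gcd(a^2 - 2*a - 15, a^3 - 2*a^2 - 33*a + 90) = a - 5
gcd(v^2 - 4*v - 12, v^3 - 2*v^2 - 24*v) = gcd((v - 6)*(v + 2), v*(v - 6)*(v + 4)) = v - 6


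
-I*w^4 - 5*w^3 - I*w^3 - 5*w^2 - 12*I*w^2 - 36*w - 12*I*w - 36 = (w - 6*I)*(w - 2*I)*(w + 3*I)*(-I*w - I)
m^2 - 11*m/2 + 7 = (m - 7/2)*(m - 2)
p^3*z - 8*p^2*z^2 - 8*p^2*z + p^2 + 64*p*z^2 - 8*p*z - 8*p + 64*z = (p - 8)*(p - 8*z)*(p*z + 1)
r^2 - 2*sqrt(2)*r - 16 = (r - 4*sqrt(2))*(r + 2*sqrt(2))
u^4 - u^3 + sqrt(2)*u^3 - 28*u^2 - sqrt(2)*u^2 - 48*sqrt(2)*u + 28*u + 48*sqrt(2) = (u - 1)*(u - 4*sqrt(2))*(u + 2*sqrt(2))*(u + 3*sqrt(2))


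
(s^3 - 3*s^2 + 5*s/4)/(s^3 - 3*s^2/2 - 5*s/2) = (s - 1/2)/(s + 1)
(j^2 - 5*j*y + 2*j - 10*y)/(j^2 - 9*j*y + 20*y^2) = (-j - 2)/(-j + 4*y)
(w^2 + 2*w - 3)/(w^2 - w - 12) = (w - 1)/(w - 4)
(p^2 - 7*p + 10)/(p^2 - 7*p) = (p^2 - 7*p + 10)/(p*(p - 7))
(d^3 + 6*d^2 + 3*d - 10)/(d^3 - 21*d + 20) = (d + 2)/(d - 4)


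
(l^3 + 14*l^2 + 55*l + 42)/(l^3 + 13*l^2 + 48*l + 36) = (l + 7)/(l + 6)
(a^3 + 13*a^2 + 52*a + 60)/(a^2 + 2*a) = a + 11 + 30/a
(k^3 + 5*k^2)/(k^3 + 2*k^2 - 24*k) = k*(k + 5)/(k^2 + 2*k - 24)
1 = 1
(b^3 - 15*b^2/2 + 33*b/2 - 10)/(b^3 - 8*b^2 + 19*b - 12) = (b - 5/2)/(b - 3)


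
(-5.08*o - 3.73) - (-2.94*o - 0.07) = -2.14*o - 3.66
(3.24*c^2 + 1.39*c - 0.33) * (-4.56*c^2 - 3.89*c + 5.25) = -14.7744*c^4 - 18.942*c^3 + 13.1077*c^2 + 8.5812*c - 1.7325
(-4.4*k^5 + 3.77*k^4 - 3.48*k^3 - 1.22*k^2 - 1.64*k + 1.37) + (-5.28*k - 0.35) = -4.4*k^5 + 3.77*k^4 - 3.48*k^3 - 1.22*k^2 - 6.92*k + 1.02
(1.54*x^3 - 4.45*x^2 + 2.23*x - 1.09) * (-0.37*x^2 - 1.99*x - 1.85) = -0.5698*x^5 - 1.4181*x^4 + 5.1814*x^3 + 4.1981*x^2 - 1.9564*x + 2.0165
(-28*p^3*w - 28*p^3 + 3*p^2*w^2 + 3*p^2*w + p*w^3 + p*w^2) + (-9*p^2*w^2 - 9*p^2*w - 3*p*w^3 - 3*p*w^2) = -28*p^3*w - 28*p^3 - 6*p^2*w^2 - 6*p^2*w - 2*p*w^3 - 2*p*w^2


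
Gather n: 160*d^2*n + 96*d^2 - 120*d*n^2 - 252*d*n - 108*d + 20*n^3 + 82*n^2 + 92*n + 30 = 96*d^2 - 108*d + 20*n^3 + n^2*(82 - 120*d) + n*(160*d^2 - 252*d + 92) + 30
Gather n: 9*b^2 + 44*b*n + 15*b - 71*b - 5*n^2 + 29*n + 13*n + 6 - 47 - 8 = 9*b^2 - 56*b - 5*n^2 + n*(44*b + 42) - 49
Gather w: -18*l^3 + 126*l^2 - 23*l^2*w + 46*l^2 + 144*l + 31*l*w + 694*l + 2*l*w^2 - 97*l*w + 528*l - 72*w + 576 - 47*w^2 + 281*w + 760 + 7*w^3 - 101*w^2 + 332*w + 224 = -18*l^3 + 172*l^2 + 1366*l + 7*w^3 + w^2*(2*l - 148) + w*(-23*l^2 - 66*l + 541) + 1560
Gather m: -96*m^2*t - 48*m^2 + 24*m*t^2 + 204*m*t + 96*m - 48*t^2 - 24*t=m^2*(-96*t - 48) + m*(24*t^2 + 204*t + 96) - 48*t^2 - 24*t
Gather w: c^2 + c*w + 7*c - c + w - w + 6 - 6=c^2 + c*w + 6*c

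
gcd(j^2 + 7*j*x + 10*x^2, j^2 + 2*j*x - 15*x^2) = j + 5*x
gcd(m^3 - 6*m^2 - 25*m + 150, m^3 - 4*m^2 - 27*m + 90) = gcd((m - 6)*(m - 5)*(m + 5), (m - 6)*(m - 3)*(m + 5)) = m^2 - m - 30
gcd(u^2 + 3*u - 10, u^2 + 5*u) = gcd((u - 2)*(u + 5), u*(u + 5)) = u + 5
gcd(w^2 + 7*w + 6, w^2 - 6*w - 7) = w + 1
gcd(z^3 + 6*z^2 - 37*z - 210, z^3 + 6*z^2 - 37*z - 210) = z^3 + 6*z^2 - 37*z - 210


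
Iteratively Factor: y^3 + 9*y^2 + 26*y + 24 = (y + 2)*(y^2 + 7*y + 12) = (y + 2)*(y + 3)*(y + 4)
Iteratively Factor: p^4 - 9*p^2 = (p + 3)*(p^3 - 3*p^2) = p*(p + 3)*(p^2 - 3*p) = p^2*(p + 3)*(p - 3)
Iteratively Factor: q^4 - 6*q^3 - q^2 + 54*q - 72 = (q - 4)*(q^3 - 2*q^2 - 9*q + 18) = (q - 4)*(q - 3)*(q^2 + q - 6) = (q - 4)*(q - 3)*(q - 2)*(q + 3)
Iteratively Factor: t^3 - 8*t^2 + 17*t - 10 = (t - 1)*(t^2 - 7*t + 10) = (t - 2)*(t - 1)*(t - 5)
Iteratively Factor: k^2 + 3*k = (k + 3)*(k)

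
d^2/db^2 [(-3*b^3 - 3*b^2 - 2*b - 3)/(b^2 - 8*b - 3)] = 2*(-227*b^3 - 252*b^2 - 27*b - 180)/(b^6 - 24*b^5 + 183*b^4 - 368*b^3 - 549*b^2 - 216*b - 27)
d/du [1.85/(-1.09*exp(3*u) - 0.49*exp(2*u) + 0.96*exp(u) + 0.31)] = (6.0495*exp(2*u) + 1.813*exp(u) - 1.776)*exp(u)/(1.09*exp(3*u) + 0.49*exp(2*u) - 0.96*exp(u) - 0.31)^2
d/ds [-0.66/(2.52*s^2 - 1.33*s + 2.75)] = (3.3264*s - 0.8778)/(2.52*s^2 - 1.33*s + 2.75)^2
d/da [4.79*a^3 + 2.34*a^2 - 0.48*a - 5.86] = 14.37*a^2 + 4.68*a - 0.48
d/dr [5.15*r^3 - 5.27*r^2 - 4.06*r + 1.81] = 15.45*r^2 - 10.54*r - 4.06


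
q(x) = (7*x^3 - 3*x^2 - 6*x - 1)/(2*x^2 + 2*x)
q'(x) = (-4*x - 2)*(7*x^3 - 3*x^2 - 6*x - 1)/(2*x^2 + 2*x)^2 + (21*x^2 - 6*x - 6)/(2*x^2 + 2*x) = (7*x^4 + 14*x^3 + 3*x^2 + 2*x + 1)/(2*x^2*(x^2 + 2*x + 1))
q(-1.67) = -14.28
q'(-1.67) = -1.89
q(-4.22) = -20.43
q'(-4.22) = 3.29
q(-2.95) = -16.44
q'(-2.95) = 2.90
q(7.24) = 20.57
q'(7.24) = 3.47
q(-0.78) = 4.27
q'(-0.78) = -47.33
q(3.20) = 6.64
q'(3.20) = 3.41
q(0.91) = -1.06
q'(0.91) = 3.42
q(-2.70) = -15.74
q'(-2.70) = 2.70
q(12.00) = 37.15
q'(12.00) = 3.49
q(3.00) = 5.96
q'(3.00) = 3.40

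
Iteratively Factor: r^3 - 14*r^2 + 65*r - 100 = (r - 5)*(r^2 - 9*r + 20) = (r - 5)*(r - 4)*(r - 5)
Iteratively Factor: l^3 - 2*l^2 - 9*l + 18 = (l - 3)*(l^2 + l - 6) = (l - 3)*(l + 3)*(l - 2)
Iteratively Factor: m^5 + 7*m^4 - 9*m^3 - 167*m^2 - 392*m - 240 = (m + 3)*(m^4 + 4*m^3 - 21*m^2 - 104*m - 80) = (m + 3)*(m + 4)*(m^3 - 21*m - 20) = (m + 3)*(m + 4)^2*(m^2 - 4*m - 5) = (m + 1)*(m + 3)*(m + 4)^2*(m - 5)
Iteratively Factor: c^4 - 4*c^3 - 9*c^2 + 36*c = (c)*(c^3 - 4*c^2 - 9*c + 36) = c*(c - 4)*(c^2 - 9) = c*(c - 4)*(c + 3)*(c - 3)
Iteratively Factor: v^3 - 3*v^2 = (v)*(v^2 - 3*v) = v*(v - 3)*(v)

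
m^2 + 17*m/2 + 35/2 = (m + 7/2)*(m + 5)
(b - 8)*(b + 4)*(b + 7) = b^3 + 3*b^2 - 60*b - 224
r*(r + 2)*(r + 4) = r^3 + 6*r^2 + 8*r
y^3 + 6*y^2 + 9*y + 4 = (y + 1)^2*(y + 4)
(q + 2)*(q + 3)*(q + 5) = q^3 + 10*q^2 + 31*q + 30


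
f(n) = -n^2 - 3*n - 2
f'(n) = -2*n - 3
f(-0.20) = -1.44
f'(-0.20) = -2.60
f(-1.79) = 0.17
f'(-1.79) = 0.58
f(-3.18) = -2.57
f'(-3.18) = 3.36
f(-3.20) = -2.64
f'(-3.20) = 3.40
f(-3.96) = -5.80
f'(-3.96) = 4.92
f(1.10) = -6.51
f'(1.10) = -5.20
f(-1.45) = 0.25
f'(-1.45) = -0.10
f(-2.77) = -1.36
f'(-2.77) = 2.54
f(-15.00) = -182.00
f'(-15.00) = 27.00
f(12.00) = -182.00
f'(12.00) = -27.00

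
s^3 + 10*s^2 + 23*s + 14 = (s + 1)*(s + 2)*(s + 7)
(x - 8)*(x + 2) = x^2 - 6*x - 16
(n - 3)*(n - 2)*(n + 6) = n^3 + n^2 - 24*n + 36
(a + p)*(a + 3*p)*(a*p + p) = a^3*p + 4*a^2*p^2 + a^2*p + 3*a*p^3 + 4*a*p^2 + 3*p^3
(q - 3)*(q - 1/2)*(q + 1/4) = q^3 - 13*q^2/4 + 5*q/8 + 3/8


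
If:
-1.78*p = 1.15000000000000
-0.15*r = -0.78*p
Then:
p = -0.65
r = -3.36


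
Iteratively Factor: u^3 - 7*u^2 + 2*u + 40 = (u - 4)*(u^2 - 3*u - 10) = (u - 5)*(u - 4)*(u + 2)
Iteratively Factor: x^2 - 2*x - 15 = (x - 5)*(x + 3)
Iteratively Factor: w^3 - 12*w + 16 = (w - 2)*(w^2 + 2*w - 8) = (w - 2)^2*(w + 4)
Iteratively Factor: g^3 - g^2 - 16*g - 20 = (g - 5)*(g^2 + 4*g + 4) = (g - 5)*(g + 2)*(g + 2)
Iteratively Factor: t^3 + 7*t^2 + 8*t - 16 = (t - 1)*(t^2 + 8*t + 16) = (t - 1)*(t + 4)*(t + 4)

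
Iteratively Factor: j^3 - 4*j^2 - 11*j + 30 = (j - 5)*(j^2 + j - 6) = (j - 5)*(j + 3)*(j - 2)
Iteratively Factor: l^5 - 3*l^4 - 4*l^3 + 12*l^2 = (l - 3)*(l^4 - 4*l^2) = (l - 3)*(l - 2)*(l^3 + 2*l^2) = l*(l - 3)*(l - 2)*(l^2 + 2*l) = l*(l - 3)*(l - 2)*(l + 2)*(l)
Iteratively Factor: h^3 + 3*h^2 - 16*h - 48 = (h + 4)*(h^2 - h - 12) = (h + 3)*(h + 4)*(h - 4)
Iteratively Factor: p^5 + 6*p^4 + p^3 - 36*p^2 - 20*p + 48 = (p + 4)*(p^4 + 2*p^3 - 7*p^2 - 8*p + 12) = (p - 1)*(p + 4)*(p^3 + 3*p^2 - 4*p - 12) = (p - 1)*(p + 2)*(p + 4)*(p^2 + p - 6) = (p - 1)*(p + 2)*(p + 3)*(p + 4)*(p - 2)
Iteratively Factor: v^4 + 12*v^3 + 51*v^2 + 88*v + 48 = (v + 4)*(v^3 + 8*v^2 + 19*v + 12) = (v + 3)*(v + 4)*(v^2 + 5*v + 4) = (v + 1)*(v + 3)*(v + 4)*(v + 4)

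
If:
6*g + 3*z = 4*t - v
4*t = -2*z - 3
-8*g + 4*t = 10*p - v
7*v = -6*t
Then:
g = -19*z/21 - 17/28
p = 17*z/30 + 1/4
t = -z/2 - 3/4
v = 3*z/7 + 9/14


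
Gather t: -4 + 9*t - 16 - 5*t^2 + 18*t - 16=-5*t^2 + 27*t - 36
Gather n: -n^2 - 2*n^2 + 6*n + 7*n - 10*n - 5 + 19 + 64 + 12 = -3*n^2 + 3*n + 90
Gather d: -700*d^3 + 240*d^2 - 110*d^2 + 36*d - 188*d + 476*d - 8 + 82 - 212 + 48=-700*d^3 + 130*d^2 + 324*d - 90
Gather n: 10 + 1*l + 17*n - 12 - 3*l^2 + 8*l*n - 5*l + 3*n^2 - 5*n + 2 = -3*l^2 - 4*l + 3*n^2 + n*(8*l + 12)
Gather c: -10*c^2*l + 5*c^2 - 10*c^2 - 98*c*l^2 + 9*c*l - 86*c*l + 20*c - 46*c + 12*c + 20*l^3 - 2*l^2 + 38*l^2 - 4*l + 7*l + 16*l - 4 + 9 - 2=c^2*(-10*l - 5) + c*(-98*l^2 - 77*l - 14) + 20*l^3 + 36*l^2 + 19*l + 3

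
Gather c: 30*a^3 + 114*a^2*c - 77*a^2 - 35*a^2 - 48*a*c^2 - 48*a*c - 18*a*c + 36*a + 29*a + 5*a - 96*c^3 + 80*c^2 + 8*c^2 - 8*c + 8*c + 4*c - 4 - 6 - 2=30*a^3 - 112*a^2 + 70*a - 96*c^3 + c^2*(88 - 48*a) + c*(114*a^2 - 66*a + 4) - 12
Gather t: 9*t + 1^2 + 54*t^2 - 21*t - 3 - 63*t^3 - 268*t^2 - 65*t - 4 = -63*t^3 - 214*t^2 - 77*t - 6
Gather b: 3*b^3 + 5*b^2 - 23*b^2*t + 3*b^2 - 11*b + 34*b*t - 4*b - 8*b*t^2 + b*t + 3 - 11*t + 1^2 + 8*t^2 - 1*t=3*b^3 + b^2*(8 - 23*t) + b*(-8*t^2 + 35*t - 15) + 8*t^2 - 12*t + 4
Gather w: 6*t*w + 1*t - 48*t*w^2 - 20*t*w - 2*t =-48*t*w^2 - 14*t*w - t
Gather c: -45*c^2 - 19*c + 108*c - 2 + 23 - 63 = -45*c^2 + 89*c - 42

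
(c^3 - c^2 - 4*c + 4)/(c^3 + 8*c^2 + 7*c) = (c^3 - c^2 - 4*c + 4)/(c*(c^2 + 8*c + 7))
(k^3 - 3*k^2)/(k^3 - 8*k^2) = (k - 3)/(k - 8)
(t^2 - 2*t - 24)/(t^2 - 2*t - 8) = (-t^2 + 2*t + 24)/(-t^2 + 2*t + 8)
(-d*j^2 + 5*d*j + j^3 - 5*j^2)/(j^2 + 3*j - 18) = j*(-d*j + 5*d + j^2 - 5*j)/(j^2 + 3*j - 18)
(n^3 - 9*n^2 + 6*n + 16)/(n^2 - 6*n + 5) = (n^3 - 9*n^2 + 6*n + 16)/(n^2 - 6*n + 5)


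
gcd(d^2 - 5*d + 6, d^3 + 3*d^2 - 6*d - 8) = d - 2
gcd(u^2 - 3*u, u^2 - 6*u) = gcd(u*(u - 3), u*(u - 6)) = u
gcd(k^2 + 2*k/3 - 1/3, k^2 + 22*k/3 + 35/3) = 1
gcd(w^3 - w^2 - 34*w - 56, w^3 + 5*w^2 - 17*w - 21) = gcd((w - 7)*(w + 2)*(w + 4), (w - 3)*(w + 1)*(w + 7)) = 1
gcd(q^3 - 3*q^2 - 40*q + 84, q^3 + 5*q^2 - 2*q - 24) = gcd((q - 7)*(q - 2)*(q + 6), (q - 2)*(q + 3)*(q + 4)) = q - 2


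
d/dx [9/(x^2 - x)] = 9*(1 - 2*x)/(x^2*(x - 1)^2)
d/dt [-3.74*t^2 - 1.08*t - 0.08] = -7.48*t - 1.08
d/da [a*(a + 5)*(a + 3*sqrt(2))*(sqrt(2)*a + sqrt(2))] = 4*sqrt(2)*a^3 + 18*a^2 + 18*sqrt(2)*a^2 + 10*sqrt(2)*a + 72*a + 30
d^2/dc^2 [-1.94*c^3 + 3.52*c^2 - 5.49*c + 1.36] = 7.04 - 11.64*c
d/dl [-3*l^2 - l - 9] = -6*l - 1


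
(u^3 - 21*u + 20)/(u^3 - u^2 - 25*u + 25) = (u - 4)/(u - 5)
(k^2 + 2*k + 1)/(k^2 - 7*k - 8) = (k + 1)/(k - 8)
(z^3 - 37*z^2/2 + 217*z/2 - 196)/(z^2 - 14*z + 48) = (2*z^2 - 21*z + 49)/(2*(z - 6))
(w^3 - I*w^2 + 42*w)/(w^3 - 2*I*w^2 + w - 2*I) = w*(w^2 - I*w + 42)/(w^3 - 2*I*w^2 + w - 2*I)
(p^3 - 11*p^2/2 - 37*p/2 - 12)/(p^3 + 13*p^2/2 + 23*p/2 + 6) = (p - 8)/(p + 4)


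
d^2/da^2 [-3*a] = 0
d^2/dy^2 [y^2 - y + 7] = 2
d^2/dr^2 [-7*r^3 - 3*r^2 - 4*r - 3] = -42*r - 6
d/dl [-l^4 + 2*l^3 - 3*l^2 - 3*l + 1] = -4*l^3 + 6*l^2 - 6*l - 3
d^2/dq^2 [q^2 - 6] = 2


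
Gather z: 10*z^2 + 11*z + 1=10*z^2 + 11*z + 1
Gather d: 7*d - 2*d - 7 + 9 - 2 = 5*d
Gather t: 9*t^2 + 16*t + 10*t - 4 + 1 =9*t^2 + 26*t - 3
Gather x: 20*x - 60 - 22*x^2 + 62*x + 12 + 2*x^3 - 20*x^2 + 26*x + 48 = 2*x^3 - 42*x^2 + 108*x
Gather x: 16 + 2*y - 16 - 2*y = 0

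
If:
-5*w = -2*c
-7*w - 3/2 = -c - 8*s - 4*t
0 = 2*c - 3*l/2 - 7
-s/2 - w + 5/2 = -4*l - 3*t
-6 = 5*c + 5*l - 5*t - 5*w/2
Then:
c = 13213/5642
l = -4356/2821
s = -709/14105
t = 21572/14105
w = 13213/14105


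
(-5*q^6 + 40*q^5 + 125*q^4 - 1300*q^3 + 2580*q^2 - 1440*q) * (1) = -5*q^6 + 40*q^5 + 125*q^4 - 1300*q^3 + 2580*q^2 - 1440*q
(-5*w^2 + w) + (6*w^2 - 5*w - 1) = w^2 - 4*w - 1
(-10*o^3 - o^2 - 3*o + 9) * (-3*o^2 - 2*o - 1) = 30*o^5 + 23*o^4 + 21*o^3 - 20*o^2 - 15*o - 9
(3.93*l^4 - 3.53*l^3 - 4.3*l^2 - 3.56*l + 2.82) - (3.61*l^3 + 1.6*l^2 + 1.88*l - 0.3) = 3.93*l^4 - 7.14*l^3 - 5.9*l^2 - 5.44*l + 3.12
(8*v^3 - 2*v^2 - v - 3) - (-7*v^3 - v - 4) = 15*v^3 - 2*v^2 + 1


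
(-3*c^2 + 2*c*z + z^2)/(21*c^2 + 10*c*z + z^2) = (-c + z)/(7*c + z)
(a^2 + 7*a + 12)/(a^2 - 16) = (a + 3)/(a - 4)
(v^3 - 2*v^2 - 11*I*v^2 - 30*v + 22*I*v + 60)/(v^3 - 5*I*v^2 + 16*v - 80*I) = (v^2 + v*(-2 - 6*I) + 12*I)/(v^2 + 16)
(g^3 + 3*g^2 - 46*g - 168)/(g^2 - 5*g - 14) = (g^2 + 10*g + 24)/(g + 2)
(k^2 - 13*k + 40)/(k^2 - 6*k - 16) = (k - 5)/(k + 2)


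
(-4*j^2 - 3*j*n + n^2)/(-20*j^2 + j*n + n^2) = (j + n)/(5*j + n)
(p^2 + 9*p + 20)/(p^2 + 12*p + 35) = (p + 4)/(p + 7)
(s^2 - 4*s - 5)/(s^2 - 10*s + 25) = (s + 1)/(s - 5)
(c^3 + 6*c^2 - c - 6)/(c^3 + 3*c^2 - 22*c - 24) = (c - 1)/(c - 4)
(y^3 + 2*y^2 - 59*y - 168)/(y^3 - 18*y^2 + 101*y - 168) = (y^2 + 10*y + 21)/(y^2 - 10*y + 21)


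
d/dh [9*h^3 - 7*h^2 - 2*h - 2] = 27*h^2 - 14*h - 2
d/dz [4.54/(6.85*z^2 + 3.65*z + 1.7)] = (-62.198*z - 16.571)/(6.85*z^2 + 3.65*z + 1.7)^2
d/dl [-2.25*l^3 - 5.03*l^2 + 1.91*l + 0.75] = -6.75*l^2 - 10.06*l + 1.91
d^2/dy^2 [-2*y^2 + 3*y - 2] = -4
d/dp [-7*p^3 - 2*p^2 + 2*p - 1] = -21*p^2 - 4*p + 2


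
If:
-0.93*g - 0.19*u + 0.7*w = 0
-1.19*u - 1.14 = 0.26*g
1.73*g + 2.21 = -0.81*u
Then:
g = -0.92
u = -0.76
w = -1.43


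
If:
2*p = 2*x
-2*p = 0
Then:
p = 0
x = 0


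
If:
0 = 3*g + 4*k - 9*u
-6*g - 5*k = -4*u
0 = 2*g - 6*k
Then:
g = 0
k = 0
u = 0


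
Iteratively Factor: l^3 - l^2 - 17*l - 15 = (l + 1)*(l^2 - 2*l - 15) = (l + 1)*(l + 3)*(l - 5)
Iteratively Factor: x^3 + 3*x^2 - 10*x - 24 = (x - 3)*(x^2 + 6*x + 8) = (x - 3)*(x + 4)*(x + 2)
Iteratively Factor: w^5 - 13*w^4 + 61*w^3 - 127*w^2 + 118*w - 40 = (w - 5)*(w^4 - 8*w^3 + 21*w^2 - 22*w + 8) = (w - 5)*(w - 2)*(w^3 - 6*w^2 + 9*w - 4) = (w - 5)*(w - 2)*(w - 1)*(w^2 - 5*w + 4) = (w - 5)*(w - 2)*(w - 1)^2*(w - 4)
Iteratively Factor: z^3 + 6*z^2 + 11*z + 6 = (z + 1)*(z^2 + 5*z + 6) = (z + 1)*(z + 2)*(z + 3)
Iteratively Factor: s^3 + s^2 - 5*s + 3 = (s - 1)*(s^2 + 2*s - 3) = (s - 1)^2*(s + 3)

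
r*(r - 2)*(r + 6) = r^3 + 4*r^2 - 12*r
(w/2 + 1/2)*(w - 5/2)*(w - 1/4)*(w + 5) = w^4/2 + 13*w^3/8 - 87*w^2/16 - 5*w + 25/16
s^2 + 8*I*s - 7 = (s + I)*(s + 7*I)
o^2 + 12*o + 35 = (o + 5)*(o + 7)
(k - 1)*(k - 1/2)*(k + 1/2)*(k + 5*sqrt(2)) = k^4 - k^3 + 5*sqrt(2)*k^3 - 5*sqrt(2)*k^2 - k^2/4 - 5*sqrt(2)*k/4 + k/4 + 5*sqrt(2)/4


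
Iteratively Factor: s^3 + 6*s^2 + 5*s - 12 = (s - 1)*(s^2 + 7*s + 12) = (s - 1)*(s + 4)*(s + 3)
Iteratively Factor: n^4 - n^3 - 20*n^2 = (n - 5)*(n^3 + 4*n^2) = n*(n - 5)*(n^2 + 4*n) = n^2*(n - 5)*(n + 4)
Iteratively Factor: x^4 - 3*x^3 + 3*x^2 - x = (x - 1)*(x^3 - 2*x^2 + x) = (x - 1)^2*(x^2 - x) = x*(x - 1)^2*(x - 1)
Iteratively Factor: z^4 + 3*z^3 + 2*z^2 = (z + 2)*(z^3 + z^2) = z*(z + 2)*(z^2 + z) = z*(z + 1)*(z + 2)*(z)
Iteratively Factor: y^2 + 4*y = (y)*(y + 4)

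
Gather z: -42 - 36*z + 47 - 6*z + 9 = 14 - 42*z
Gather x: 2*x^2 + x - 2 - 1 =2*x^2 + x - 3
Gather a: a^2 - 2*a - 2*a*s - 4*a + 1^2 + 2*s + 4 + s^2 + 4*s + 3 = a^2 + a*(-2*s - 6) + s^2 + 6*s + 8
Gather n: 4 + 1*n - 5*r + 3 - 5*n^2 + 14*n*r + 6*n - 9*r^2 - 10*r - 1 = -5*n^2 + n*(14*r + 7) - 9*r^2 - 15*r + 6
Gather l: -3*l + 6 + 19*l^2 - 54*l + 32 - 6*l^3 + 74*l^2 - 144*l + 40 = -6*l^3 + 93*l^2 - 201*l + 78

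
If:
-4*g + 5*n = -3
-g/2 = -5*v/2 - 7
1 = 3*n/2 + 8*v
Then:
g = 243/28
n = 222/35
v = -149/140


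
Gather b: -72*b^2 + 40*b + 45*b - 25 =-72*b^2 + 85*b - 25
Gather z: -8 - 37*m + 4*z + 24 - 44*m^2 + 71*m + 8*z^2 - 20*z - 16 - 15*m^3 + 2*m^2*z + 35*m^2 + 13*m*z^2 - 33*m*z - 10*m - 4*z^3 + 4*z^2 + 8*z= -15*m^3 - 9*m^2 + 24*m - 4*z^3 + z^2*(13*m + 12) + z*(2*m^2 - 33*m - 8)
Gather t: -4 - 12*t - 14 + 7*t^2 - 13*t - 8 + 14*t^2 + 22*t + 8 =21*t^2 - 3*t - 18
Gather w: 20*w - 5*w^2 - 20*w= -5*w^2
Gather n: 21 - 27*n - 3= 18 - 27*n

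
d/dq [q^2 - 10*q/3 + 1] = 2*q - 10/3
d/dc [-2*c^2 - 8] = -4*c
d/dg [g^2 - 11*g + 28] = 2*g - 11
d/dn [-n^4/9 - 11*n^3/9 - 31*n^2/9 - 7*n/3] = -4*n^3/9 - 11*n^2/3 - 62*n/9 - 7/3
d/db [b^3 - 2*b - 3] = 3*b^2 - 2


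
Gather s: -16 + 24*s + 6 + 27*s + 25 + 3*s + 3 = 54*s + 18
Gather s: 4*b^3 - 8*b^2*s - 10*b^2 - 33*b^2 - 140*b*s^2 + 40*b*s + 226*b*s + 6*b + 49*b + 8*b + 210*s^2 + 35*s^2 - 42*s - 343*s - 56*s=4*b^3 - 43*b^2 + 63*b + s^2*(245 - 140*b) + s*(-8*b^2 + 266*b - 441)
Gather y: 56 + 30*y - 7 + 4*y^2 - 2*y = 4*y^2 + 28*y + 49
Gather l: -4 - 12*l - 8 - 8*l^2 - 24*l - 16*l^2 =-24*l^2 - 36*l - 12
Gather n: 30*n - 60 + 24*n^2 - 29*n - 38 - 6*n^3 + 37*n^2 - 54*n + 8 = -6*n^3 + 61*n^2 - 53*n - 90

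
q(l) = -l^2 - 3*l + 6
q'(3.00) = -9.00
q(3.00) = -12.00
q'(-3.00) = 3.00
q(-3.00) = 6.00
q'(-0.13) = -2.74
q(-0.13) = 6.37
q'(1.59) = -6.18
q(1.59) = -1.30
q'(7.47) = -17.94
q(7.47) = -72.21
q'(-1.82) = 0.64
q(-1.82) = 8.15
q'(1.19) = -5.38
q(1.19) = 1.01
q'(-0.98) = -1.04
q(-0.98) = 7.98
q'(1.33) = -5.66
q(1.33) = 0.24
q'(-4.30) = 5.60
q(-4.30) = 0.41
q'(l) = -2*l - 3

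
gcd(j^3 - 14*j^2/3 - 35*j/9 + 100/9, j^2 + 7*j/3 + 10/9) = j + 5/3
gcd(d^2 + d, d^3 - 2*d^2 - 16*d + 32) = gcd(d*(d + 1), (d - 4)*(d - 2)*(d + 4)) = 1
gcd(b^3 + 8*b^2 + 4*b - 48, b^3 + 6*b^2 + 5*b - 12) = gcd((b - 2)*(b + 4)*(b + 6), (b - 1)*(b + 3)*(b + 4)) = b + 4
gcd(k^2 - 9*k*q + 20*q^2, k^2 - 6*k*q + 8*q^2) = -k + 4*q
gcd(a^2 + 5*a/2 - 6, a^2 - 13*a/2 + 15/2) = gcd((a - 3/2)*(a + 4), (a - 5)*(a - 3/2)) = a - 3/2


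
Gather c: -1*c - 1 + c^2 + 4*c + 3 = c^2 + 3*c + 2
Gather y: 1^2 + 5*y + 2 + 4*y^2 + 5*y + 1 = 4*y^2 + 10*y + 4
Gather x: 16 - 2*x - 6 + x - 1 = 9 - x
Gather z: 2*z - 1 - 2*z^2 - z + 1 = -2*z^2 + z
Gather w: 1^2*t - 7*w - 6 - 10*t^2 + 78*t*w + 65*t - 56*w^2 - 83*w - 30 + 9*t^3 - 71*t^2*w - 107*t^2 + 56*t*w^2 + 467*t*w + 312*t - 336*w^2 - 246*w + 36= 9*t^3 - 117*t^2 + 378*t + w^2*(56*t - 392) + w*(-71*t^2 + 545*t - 336)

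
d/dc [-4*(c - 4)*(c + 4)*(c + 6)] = -12*c^2 - 48*c + 64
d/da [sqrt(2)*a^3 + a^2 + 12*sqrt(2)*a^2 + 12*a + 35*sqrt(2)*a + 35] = 3*sqrt(2)*a^2 + 2*a + 24*sqrt(2)*a + 12 + 35*sqrt(2)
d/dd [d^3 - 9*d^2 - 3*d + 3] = 3*d^2 - 18*d - 3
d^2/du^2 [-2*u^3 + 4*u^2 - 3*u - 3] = 8 - 12*u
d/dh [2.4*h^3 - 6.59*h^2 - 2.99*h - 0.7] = 7.2*h^2 - 13.18*h - 2.99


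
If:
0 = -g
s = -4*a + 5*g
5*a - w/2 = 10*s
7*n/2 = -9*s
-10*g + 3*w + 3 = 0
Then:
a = -1/90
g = 0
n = -4/35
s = 2/45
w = -1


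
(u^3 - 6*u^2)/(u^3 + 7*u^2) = (u - 6)/(u + 7)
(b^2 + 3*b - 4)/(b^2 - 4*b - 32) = (b - 1)/(b - 8)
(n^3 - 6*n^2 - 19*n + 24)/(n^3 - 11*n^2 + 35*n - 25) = (n^2 - 5*n - 24)/(n^2 - 10*n + 25)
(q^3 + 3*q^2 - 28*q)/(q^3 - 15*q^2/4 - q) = 4*(q + 7)/(4*q + 1)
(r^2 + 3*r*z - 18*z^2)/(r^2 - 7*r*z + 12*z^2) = (-r - 6*z)/(-r + 4*z)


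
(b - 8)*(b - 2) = b^2 - 10*b + 16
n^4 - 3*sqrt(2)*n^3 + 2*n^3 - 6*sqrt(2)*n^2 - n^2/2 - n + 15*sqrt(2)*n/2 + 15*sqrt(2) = (n + 2)*(n - 5*sqrt(2)/2)*(n - 3*sqrt(2)/2)*(n + sqrt(2))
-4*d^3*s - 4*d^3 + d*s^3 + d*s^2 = (-2*d + s)*(2*d + s)*(d*s + d)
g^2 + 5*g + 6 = (g + 2)*(g + 3)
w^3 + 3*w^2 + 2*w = w*(w + 1)*(w + 2)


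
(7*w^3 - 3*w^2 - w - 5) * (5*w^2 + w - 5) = 35*w^5 - 8*w^4 - 43*w^3 - 11*w^2 + 25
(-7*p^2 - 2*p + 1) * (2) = -14*p^2 - 4*p + 2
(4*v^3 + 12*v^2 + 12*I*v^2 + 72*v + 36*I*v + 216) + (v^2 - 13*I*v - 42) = 4*v^3 + 13*v^2 + 12*I*v^2 + 72*v + 23*I*v + 174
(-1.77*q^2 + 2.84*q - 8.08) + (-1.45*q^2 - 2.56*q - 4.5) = -3.22*q^2 + 0.28*q - 12.58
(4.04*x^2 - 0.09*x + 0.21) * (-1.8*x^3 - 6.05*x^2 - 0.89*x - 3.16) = -7.272*x^5 - 24.28*x^4 - 3.4291*x^3 - 13.9568*x^2 + 0.0975*x - 0.6636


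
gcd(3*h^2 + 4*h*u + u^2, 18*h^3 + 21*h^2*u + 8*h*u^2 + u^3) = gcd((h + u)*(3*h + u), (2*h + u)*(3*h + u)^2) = 3*h + u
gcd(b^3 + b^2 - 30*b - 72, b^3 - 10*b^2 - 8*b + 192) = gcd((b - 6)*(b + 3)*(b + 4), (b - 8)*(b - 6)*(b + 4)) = b^2 - 2*b - 24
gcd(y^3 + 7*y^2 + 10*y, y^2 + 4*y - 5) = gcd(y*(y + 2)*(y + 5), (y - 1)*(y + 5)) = y + 5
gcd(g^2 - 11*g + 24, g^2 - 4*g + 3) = g - 3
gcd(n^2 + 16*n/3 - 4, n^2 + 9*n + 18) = n + 6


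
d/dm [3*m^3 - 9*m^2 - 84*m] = 9*m^2 - 18*m - 84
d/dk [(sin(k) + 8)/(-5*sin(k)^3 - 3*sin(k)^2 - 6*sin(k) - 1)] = (10*sin(k)^3 + 123*sin(k)^2 + 48*sin(k) + 47)*cos(k)/(5*sin(k)^3 + 3*sin(k)^2 + 6*sin(k) + 1)^2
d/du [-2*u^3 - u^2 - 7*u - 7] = -6*u^2 - 2*u - 7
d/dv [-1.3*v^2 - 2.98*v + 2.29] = -2.6*v - 2.98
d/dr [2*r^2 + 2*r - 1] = 4*r + 2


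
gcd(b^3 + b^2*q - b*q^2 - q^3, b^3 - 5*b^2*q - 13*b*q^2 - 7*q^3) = b^2 + 2*b*q + q^2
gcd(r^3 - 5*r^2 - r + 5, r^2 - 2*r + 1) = r - 1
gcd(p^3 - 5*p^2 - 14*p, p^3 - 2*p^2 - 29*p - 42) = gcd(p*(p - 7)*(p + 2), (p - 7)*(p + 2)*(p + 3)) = p^2 - 5*p - 14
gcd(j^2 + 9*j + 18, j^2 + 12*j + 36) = j + 6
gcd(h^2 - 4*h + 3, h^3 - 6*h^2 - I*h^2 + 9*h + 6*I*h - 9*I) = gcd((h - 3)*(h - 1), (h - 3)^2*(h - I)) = h - 3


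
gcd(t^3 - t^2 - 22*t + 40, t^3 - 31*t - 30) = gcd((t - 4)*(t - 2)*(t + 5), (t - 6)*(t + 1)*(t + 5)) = t + 5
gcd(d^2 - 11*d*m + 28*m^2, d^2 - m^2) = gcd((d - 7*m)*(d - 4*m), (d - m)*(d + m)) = 1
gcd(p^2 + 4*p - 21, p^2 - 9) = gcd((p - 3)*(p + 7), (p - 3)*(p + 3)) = p - 3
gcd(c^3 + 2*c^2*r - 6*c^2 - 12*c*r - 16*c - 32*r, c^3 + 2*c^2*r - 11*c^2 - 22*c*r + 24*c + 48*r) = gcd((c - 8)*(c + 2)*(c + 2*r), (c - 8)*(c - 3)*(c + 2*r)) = c^2 + 2*c*r - 8*c - 16*r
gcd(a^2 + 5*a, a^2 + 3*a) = a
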